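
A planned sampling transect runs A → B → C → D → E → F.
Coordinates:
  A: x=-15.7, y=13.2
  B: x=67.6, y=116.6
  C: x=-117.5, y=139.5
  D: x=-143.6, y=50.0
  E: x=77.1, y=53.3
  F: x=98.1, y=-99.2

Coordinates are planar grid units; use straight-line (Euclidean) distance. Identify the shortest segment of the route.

Leg distances:
A→B: 132.8
B→C: 186.5
C→D: 93.2
D→E: 220.7
E→F: 153.9
The shortest leg is C–D at 93.2.

C–D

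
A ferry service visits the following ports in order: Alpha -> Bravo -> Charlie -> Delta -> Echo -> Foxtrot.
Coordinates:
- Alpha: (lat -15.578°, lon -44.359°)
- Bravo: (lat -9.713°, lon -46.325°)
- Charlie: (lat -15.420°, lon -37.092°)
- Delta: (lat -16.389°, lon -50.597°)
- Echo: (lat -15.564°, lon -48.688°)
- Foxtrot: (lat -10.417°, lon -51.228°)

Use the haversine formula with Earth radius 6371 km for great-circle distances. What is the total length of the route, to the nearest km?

Leg distances:
Alpha→Bravo: 686.1 km  (cumulative 686.1 km)
Bravo→Charlie: 1185.7 km  (cumulative 1871.8 km)
Charlie→Delta: 1447.9 km  (cumulative 3319.7 km)
Delta→Echo: 223.7 km  (cumulative 3543.5 km)
Echo→Foxtrot: 635.0 km  (cumulative 4178.5 km)
Total route length ≈ 4178 km.

4178 km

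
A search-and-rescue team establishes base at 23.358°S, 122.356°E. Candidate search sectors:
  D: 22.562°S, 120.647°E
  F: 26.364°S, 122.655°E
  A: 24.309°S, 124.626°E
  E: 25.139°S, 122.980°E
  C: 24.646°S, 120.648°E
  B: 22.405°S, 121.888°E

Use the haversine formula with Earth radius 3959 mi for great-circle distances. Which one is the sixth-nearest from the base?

F

Distance to each, sorted:
B: 72.3 mi
D: 121.9 mi
E: 129.2 mi
C: 139.8 mi
A: 157.8 mi
F: 208.6 mi
The sixth-nearest is F at 208.6 mi.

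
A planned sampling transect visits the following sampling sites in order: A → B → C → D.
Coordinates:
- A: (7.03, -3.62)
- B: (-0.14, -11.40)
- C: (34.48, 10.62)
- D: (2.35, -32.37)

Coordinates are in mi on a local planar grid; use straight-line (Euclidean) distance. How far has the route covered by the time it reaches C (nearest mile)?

Leg distances:
A→B: 10.6 mi  (cumulative 10.6 mi)
B→C: 41.0 mi  (cumulative 51.6 mi)
Cumulative distance at C ≈ 52 mi.

52 mi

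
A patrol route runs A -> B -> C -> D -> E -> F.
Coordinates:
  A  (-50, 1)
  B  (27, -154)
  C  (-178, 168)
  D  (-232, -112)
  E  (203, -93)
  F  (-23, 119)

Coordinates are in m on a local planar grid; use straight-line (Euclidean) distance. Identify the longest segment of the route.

D–E

Leg distances:
A→B: 173.1 m
B→C: 381.7 m
C→D: 285.2 m
D→E: 435.4 m
E→F: 309.9 m
The longest leg is D–E at 435.4 m.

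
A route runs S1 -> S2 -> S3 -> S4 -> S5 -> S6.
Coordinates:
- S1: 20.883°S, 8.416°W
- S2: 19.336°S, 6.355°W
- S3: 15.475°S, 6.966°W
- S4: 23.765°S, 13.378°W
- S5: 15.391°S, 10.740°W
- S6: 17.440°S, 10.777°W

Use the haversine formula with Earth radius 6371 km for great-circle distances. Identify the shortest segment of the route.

S5–S6

Leg distances:
S1→S2: 275.5 km
S2→S3: 434.2 km
S3→S4: 1140.0 km
S4→S5: 971.2 km
S5→S6: 227.9 km
The shortest leg is S5–S6 at 227.9 km.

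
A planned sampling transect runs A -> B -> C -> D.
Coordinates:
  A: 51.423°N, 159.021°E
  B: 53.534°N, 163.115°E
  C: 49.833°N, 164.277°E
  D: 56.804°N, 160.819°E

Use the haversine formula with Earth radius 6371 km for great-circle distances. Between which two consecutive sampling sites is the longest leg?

Leg distances:
A→B: 363.2 km
B→C: 419.2 km
C→D: 808.2 km
The longest leg is C–D at 808.2 km.

C–D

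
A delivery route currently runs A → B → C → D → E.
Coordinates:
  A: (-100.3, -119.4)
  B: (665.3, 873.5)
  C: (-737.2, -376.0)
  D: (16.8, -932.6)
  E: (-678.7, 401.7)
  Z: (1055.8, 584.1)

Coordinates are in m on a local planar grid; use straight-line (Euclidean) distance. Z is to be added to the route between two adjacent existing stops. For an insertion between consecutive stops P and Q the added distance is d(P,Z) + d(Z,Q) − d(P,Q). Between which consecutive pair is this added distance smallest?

Added distance for inserting Z between each consecutive pair:
A–B: 585.6 m
B–C: 641.6 m
C–D: 2935.1 m
D–E: 2077.8 m
Smallest added distance is 585.6 m, inserting between A and B.

between A and B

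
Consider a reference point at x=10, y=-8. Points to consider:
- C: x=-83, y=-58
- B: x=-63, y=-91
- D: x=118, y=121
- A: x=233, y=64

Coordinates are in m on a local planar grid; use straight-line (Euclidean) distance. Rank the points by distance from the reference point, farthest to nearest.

A, D, B, C

Distance from the reference point at x=10, y=-8 to each:
A x=233, y=64: 234.3 m
D x=118, y=121: 168.2 m
B x=-63, y=-91: 110.5 m
C x=-83, y=-58: 105.6 m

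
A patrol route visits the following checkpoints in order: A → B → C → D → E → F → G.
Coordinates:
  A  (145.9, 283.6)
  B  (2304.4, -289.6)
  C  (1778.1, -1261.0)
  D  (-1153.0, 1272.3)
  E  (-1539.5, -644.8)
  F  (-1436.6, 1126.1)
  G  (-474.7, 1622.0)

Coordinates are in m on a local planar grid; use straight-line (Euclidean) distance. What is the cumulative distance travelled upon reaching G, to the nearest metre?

Leg distances:
A→B: 2233.3 m  (cumulative 2233.3 m)
B→C: 1104.8 m  (cumulative 3338.1 m)
C→D: 3874.1 m  (cumulative 7212.3 m)
D→E: 1955.7 m  (cumulative 9167.9 m)
E→F: 1773.9 m  (cumulative 10941.8 m)
F→G: 1082.2 m  (cumulative 12024.0 m)
Cumulative distance at G ≈ 12024 m.

12024 m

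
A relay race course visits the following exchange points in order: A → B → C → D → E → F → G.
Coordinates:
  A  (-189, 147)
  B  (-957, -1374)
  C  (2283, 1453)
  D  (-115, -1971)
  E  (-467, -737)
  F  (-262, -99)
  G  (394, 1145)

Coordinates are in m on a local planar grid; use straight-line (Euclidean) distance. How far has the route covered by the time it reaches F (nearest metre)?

12137 m

Leg distances:
A→B: 1703.9 m  (cumulative 1703.9 m)
B→C: 4299.9 m  (cumulative 6003.8 m)
C→D: 4180.2 m  (cumulative 10184.1 m)
D→E: 1283.2 m  (cumulative 11467.3 m)
E→F: 670.1 m  (cumulative 12137.4 m)
Cumulative distance at F ≈ 12137 m.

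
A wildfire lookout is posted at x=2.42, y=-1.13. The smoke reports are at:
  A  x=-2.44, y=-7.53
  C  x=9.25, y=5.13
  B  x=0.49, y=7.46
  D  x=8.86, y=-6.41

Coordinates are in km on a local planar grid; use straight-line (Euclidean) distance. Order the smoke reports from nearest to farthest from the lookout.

Distances from the lookout:
A x=-2.44, y=-7.53: 8.0 km
D x=8.86, y=-6.41: 8.3 km
B x=0.49, y=7.46: 8.8 km
C x=9.25, y=5.13: 9.3 km

A, D, B, C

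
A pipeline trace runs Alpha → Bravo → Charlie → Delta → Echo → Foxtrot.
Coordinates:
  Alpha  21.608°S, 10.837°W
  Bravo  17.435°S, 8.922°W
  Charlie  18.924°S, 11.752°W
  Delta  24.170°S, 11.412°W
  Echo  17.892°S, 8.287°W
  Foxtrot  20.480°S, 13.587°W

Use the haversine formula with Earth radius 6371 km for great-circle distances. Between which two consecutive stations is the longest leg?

Delta–Echo

Leg distances:
Alpha→Bravo: 505.5 km
Bravo→Charlie: 341.7 km
Charlie→Delta: 584.4 km
Delta→Echo: 769.6 km
Echo→Foxtrot: 626.5 km
The longest leg is Delta–Echo at 769.6 km.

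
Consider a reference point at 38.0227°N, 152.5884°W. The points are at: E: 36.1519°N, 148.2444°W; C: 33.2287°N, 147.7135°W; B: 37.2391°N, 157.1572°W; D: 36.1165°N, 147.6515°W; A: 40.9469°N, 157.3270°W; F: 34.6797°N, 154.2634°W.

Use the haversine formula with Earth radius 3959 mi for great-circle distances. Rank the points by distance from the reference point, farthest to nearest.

Distances from the reference point:
C 33.2287°N, 147.7135°W: 429.6 mi
A 40.9469°N, 157.3270°W: 323.5 mi
D 36.1165°N, 147.6515°W: 302.3 mi
E 36.1519°N, 148.2444°W: 272.1 mi
B 37.2391°N, 157.1572°W: 255.8 mi
F 34.6797°N, 154.2634°W: 249.1 mi

C, A, D, E, B, F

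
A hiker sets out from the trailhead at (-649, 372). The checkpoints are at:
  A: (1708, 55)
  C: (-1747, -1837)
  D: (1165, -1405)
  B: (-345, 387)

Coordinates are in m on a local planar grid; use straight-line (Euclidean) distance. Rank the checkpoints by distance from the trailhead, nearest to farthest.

B, A, C, D

Distance from the trailhead at (-649, 372) to each:
B (-345, 387): 304.4 m
A (1708, 55): 2378.2 m
C (-1747, -1837): 2466.8 m
D (1165, -1405): 2539.4 m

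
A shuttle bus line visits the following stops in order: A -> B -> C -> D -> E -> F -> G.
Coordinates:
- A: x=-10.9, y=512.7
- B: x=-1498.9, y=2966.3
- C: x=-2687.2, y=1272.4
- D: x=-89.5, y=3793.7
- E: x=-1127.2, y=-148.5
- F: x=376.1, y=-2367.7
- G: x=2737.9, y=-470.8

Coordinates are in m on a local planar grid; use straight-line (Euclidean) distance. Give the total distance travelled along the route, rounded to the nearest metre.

Leg distances:
A→B: 2869.5 m  (cumulative 2869.5 m)
B→C: 2069.1 m  (cumulative 4938.7 m)
C→D: 3620.1 m  (cumulative 8558.8 m)
D→E: 4076.5 m  (cumulative 12635.3 m)
E→F: 2680.4 m  (cumulative 15315.7 m)
F→G: 3029.2 m  (cumulative 18344.9 m)
Total route length ≈ 18345 m.

18345 m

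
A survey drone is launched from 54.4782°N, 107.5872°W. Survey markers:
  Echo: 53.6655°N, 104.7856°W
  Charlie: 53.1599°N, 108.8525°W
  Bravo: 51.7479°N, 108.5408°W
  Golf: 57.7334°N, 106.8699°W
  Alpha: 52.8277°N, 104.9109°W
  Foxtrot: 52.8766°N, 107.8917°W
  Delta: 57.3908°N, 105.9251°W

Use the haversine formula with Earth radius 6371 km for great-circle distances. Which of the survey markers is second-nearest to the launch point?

Foxtrot

Distance to each, sorted:
Charlie: 168.5 km
Foxtrot: 179.2 km
Echo: 203.9 km
Alpha: 254.5 km
Bravo: 310.2 km
Delta: 340.0 km
Golf: 364.7 km
The second-nearest is Foxtrot at 179.2 km.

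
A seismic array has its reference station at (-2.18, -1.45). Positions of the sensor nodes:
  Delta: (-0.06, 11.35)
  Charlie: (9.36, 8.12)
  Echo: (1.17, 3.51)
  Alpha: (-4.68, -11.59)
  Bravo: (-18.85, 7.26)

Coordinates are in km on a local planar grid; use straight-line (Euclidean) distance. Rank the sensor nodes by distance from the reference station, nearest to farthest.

Echo, Alpha, Delta, Charlie, Bravo

Distances from the reference station:
Echo (1.17, 3.51): 6.0 km
Alpha (-4.68, -11.59): 10.4 km
Delta (-0.06, 11.35): 13.0 km
Charlie (9.36, 8.12): 15.0 km
Bravo (-18.85, 7.26): 18.8 km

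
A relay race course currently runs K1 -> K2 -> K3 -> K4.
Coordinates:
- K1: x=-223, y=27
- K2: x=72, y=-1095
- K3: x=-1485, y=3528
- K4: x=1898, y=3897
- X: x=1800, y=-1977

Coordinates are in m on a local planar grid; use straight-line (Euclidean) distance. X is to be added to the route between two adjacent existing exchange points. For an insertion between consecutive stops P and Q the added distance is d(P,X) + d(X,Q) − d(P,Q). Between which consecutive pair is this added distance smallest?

between K2 and K3

Added distance for inserting X between each consecutive pair:
K1–K2: 3627.5 m
K2–K3: 3472.6 m
K3–K4: 8882.4 m
Smallest added distance is 3472.6 m, inserting between K2 and K3.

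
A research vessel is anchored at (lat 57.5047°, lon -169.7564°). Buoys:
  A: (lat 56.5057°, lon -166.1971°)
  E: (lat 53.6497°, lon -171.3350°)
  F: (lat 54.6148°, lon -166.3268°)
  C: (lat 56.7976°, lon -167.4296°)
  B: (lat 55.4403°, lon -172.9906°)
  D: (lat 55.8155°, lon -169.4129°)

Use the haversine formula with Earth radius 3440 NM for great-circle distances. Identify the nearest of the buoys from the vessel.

C

Distances from the vessel ((lat 57.5047°, lon -169.7564°)):
C: 86.9 NM
D: 102.0 NM
A: 130.9 NM
B: 163.9 NM
F: 208.1 NM
E: 237.6 NM
The nearest is C at 86.9 NM.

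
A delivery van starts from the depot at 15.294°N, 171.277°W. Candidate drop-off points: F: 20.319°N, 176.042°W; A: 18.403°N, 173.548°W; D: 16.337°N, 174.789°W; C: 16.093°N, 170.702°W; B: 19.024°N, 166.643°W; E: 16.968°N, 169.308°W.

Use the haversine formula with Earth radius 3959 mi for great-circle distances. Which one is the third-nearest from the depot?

Distances from the depot (15.294°N, 171.277°W):
C: 67.2 mi
E: 174.5 mi
D: 244.3 mi
A: 262.1 mi
B: 400.0 mi
F: 467.7 mi
The third-nearest is D at 244.3 mi.

D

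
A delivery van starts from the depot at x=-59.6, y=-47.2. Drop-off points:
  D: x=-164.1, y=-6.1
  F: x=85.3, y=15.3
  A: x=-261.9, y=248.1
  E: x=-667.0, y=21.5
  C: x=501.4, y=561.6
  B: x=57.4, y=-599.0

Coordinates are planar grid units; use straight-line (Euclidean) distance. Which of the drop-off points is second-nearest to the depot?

Distances from the depot (x=-59.6, y=-47.2):
D: 112.3
F: 157.8
A: 357.9
B: 564.1
E: 611.3
C: 827.9
The second-nearest is F at 157.8.

F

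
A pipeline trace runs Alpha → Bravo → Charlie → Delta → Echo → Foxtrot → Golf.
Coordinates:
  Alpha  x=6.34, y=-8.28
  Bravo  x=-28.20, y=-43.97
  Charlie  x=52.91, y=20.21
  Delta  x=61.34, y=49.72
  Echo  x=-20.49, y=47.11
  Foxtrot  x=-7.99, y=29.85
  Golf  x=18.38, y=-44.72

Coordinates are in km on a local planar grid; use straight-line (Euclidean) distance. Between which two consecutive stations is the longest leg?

Leg distances:
Alpha→Bravo: 49.7 km
Bravo→Charlie: 103.4 km
Charlie→Delta: 30.7 km
Delta→Echo: 81.9 km
Echo→Foxtrot: 21.3 km
Foxtrot→Golf: 79.1 km
The longest leg is Bravo–Charlie at 103.4 km.

Bravo–Charlie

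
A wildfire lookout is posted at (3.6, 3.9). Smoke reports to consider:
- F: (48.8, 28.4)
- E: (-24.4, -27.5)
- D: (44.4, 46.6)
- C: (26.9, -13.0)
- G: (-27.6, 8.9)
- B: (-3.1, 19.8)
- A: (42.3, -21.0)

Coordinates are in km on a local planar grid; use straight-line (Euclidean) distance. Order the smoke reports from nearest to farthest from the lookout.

Distances from the lookout:
B (-3.1, 19.8): 17.3 km
C (26.9, -13.0): 28.8 km
G (-27.6, 8.9): 31.6 km
E (-24.4, -27.5): 42.1 km
A (42.3, -21.0): 46.0 km
F (48.8, 28.4): 51.4 km
D (44.4, 46.6): 59.1 km

B, C, G, E, A, F, D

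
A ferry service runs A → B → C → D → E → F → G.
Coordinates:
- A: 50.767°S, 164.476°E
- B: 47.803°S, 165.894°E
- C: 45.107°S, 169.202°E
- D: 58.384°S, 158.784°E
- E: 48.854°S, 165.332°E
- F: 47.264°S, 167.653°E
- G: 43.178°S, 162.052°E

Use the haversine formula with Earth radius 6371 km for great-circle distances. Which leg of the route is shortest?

E–F

Leg distances:
A→B: 345.2 km
B→C: 392.5 km
C→D: 1637.0 km
D→E: 1143.0 km
E→F: 247.0 km
F→G: 631.2 km
The shortest leg is E–F at 247.0 km.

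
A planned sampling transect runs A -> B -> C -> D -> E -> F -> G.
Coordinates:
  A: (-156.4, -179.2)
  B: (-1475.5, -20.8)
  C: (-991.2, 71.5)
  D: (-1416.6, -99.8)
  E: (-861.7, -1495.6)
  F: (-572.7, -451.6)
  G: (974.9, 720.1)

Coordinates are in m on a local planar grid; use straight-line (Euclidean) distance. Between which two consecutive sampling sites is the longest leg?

F–G

Leg distances:
A→B: 1328.6 m
B→C: 493.0 m
C→D: 458.6 m
D→E: 1502.1 m
E→F: 1083.3 m
F→G: 1941.1 m
The longest leg is F–G at 1941.1 m.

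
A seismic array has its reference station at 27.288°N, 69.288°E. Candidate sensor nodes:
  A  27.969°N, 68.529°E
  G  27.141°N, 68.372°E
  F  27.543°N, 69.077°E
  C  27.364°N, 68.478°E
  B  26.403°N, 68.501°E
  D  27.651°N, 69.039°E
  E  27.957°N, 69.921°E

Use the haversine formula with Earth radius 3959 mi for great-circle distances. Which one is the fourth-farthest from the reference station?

G

Distance to each, sorted:
B: 78.1 mi
A: 66.1 mi
E: 60.3 mi
G: 57.2 mi
C: 50.0 mi
D: 29.4 mi
F: 21.9 mi
The fourth-farthest is G at 57.2 mi.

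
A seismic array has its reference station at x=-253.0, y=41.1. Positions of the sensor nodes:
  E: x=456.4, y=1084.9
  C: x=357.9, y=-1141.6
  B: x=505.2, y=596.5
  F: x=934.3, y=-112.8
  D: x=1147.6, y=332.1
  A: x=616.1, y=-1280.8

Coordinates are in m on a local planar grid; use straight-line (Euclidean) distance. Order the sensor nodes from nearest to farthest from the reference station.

Computing each straight-line distance from x=-253.0, y=41.1:
B x=505.2, y=596.5: 939.9 m
F x=934.3, y=-112.8: 1197.2 m
E x=456.4, y=1084.9: 1262.0 m
C x=357.9, y=-1141.6: 1331.2 m
D x=1147.6, y=332.1: 1430.5 m
A x=616.1, y=-1280.8: 1582.0 m

B, F, E, C, D, A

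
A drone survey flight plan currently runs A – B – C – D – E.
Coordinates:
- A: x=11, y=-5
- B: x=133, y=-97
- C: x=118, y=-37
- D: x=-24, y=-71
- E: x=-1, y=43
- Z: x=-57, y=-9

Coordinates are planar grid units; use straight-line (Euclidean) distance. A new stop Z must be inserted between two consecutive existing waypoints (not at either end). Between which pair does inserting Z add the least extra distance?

between D and E

Added distance for inserting Z between each consecutive pair:
A–B: 124.7
B–C: 324.8
C–D: 101.4
D–E: 30.4
Smallest added distance is 30.4, inserting between D and E.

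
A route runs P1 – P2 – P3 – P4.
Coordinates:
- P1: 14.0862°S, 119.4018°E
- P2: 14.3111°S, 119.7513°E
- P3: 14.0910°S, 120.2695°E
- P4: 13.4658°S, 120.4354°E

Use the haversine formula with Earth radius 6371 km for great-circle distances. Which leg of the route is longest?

P3–P4

Leg distances:
P1→P2: 45.2 km
P2→P3: 61.0 km
P3→P4: 71.8 km
The longest leg is P3–P4 at 71.8 km.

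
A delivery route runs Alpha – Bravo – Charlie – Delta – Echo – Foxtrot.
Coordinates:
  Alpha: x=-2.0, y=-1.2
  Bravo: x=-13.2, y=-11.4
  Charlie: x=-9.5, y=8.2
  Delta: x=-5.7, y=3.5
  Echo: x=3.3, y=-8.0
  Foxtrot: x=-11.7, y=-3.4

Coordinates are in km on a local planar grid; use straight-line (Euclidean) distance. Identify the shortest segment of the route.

Leg distances:
Alpha→Bravo: 15.1 km
Bravo→Charlie: 19.9 km
Charlie→Delta: 6.0 km
Delta→Echo: 14.6 km
Echo→Foxtrot: 15.7 km
The shortest leg is Charlie–Delta at 6.0 km.

Charlie–Delta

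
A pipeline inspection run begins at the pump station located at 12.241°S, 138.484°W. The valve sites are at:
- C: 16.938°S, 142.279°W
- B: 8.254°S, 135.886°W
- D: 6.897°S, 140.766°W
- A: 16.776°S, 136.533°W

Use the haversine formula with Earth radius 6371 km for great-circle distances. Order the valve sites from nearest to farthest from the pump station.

B, A, D, C

Distances from the pump station:
B 8.254°S, 135.886°W: 526.6 km
A 16.776°S, 136.533°W: 546.2 km
D 6.897°S, 140.766°W: 644.7 km
C 16.938°S, 142.279°W: 662.9 km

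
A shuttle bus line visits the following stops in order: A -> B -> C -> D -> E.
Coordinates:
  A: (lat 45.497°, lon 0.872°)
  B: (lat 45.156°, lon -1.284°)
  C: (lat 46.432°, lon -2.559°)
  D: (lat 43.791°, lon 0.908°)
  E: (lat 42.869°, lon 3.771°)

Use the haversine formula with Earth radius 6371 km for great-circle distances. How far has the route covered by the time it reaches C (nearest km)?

Leg distances:
A→B: 172.8 km  (cumulative 172.8 km)
B→C: 172.9 km  (cumulative 345.7 km)
Cumulative distance at C ≈ 346 km.

346 km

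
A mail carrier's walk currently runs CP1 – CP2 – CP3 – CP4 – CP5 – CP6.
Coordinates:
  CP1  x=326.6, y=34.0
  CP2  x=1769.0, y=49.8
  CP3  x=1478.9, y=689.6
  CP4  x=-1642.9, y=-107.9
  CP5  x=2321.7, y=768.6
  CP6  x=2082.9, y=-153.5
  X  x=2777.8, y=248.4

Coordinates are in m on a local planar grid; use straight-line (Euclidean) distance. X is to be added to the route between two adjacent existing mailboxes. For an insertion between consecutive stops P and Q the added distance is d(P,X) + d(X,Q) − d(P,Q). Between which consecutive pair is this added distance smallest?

Added distance for inserting X between each consecutive pair:
CP1–CP2: 2046.2 m
CP2–CP3: 1697.5 m
CP3–CP4: 2584.8 m
CP4–CP5: 1066.5 m
CP5–CP6: 542.1 m
Smallest added distance is 542.1 m, inserting between CP5 and CP6.

between CP5 and CP6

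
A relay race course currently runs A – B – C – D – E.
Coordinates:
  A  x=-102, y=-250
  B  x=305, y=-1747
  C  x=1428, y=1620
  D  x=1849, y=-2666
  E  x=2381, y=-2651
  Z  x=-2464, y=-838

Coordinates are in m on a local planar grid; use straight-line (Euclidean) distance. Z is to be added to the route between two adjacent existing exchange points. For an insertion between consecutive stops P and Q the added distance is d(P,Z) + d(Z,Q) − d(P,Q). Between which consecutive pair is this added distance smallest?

between A and B

Added distance for inserting Z between each consecutive pair:
A–B: 3797.1 m
B–C: 3968.2 m
C–D: 4981.0 m
D–E: 9325.3 m
Smallest added distance is 3797.1 m, inserting between A and B.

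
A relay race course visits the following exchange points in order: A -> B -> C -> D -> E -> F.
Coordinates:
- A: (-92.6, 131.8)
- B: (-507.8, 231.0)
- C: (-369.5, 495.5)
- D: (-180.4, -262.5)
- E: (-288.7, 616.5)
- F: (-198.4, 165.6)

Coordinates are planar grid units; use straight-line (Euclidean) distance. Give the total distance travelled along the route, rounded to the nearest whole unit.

2852

Leg distances:
A→B: 426.9  (cumulative 426.9)
B→C: 298.5  (cumulative 725.4)
C→D: 781.2  (cumulative 1506.6)
D→E: 885.6  (cumulative 2392.2)
E→F: 459.9  (cumulative 2852.1)
Total route length ≈ 2852.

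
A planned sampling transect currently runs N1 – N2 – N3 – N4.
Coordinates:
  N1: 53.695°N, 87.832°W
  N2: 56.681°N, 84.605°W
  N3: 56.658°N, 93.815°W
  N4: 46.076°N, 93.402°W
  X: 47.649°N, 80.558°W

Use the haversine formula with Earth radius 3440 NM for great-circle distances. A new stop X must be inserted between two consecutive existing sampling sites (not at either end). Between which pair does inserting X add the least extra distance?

Added distance for inserting X between each consecutive pair:
N1–N2: 807.5 NM
N2–N3: 984.8 NM
N3–N4: 625.7 NM
Smallest added distance is 625.7 NM, inserting between N3 and N4.

between N3 and N4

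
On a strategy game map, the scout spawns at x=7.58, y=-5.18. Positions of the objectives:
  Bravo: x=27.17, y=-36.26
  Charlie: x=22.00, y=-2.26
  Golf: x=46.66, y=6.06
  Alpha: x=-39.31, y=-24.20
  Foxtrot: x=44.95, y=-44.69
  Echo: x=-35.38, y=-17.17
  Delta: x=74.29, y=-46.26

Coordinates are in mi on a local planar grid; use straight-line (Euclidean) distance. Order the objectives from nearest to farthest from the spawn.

Distances from the spawn:
Charlie x=22.00, y=-2.26: 14.7 mi
Bravo x=27.17, y=-36.26: 36.7 mi
Golf x=46.66, y=6.06: 40.7 mi
Echo x=-35.38, y=-17.17: 44.6 mi
Alpha x=-39.31, y=-24.20: 50.6 mi
Foxtrot x=44.95, y=-44.69: 54.4 mi
Delta x=74.29, y=-46.26: 78.3 mi

Charlie, Bravo, Golf, Echo, Alpha, Foxtrot, Delta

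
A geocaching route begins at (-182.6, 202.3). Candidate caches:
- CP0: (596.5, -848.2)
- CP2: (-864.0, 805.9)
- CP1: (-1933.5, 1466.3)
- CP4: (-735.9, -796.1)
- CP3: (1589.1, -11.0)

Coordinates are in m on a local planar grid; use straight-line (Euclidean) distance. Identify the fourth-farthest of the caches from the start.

CP4

Distances from the start ((-182.6, 202.3)):
CP1: 2159.5 m
CP3: 1784.5 m
CP0: 1307.9 m
CP4: 1141.5 m
CP2: 910.3 m
The fourth-farthest is CP4 at 1141.5 m.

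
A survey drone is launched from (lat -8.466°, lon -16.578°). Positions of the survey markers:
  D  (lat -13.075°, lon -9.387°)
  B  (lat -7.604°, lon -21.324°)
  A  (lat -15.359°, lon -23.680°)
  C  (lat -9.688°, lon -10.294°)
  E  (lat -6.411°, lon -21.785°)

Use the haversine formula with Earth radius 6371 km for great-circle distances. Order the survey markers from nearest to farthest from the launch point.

Distances from the launch point:
B (lat -7.604°, lon -21.324°): 531.3 km
E (lat -6.411°, lon -21.785°): 617.9 km
C (lat -9.688°, lon -10.294°): 703.2 km
D (lat -13.075°, lon -9.387°): 937.7 km
A (lat -15.359°, lon -23.680°): 1088.0 km

B, E, C, D, A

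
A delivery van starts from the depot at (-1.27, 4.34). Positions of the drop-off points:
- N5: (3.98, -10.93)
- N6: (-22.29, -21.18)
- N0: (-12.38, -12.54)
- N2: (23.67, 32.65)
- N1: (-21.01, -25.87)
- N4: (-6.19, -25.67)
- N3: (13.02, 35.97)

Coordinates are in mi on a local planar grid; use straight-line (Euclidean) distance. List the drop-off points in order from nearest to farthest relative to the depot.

Computing each straight-line distance from (-1.27, 4.34):
N5 (3.98, -10.93): 16.1 mi
N0 (-12.38, -12.54): 20.2 mi
N4 (-6.19, -25.67): 30.4 mi
N6 (-22.29, -21.18): 33.1 mi
N3 (13.02, 35.97): 34.7 mi
N1 (-21.01, -25.87): 36.1 mi
N2 (23.67, 32.65): 37.7 mi

N5, N0, N4, N6, N3, N1, N2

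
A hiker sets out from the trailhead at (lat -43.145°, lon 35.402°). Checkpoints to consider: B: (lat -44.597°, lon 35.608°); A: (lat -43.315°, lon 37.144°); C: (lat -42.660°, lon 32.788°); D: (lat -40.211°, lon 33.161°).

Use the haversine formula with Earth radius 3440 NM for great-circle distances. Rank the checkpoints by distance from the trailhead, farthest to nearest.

Distance from the trailhead at (lat -43.145°, lon 35.402°) to each:
D (lat -40.211°, lon 33.161°): 202.8 NM
C (lat -42.660°, lon 32.788°): 118.6 NM
B (lat -44.597°, lon 35.608°): 87.6 NM
A (lat -43.315°, lon 37.144°): 76.9 NM

D, C, B, A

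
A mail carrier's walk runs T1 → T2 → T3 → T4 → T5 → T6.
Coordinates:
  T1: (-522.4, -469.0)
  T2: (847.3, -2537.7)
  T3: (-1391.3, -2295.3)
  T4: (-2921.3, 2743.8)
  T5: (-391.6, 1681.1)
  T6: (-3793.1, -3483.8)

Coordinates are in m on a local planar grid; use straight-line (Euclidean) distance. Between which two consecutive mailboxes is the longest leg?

Leg distances:
T1→T2: 2481.0 m
T2→T3: 2251.7 m
T3→T4: 5266.3 m
T4→T5: 2743.9 m
T5→T6: 6184.4 m
The longest leg is T5–T6 at 6184.4 m.

T5–T6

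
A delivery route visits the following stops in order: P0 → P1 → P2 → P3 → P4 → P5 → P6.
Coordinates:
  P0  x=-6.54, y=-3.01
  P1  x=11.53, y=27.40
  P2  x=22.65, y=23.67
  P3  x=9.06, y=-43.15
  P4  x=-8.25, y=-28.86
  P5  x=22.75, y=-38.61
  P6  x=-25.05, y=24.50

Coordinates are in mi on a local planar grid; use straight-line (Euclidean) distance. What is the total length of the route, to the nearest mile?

249 mi

Leg distances:
P0→P1: 35.4 mi  (cumulative 35.4 mi)
P1→P2: 11.7 mi  (cumulative 47.1 mi)
P2→P3: 68.2 mi  (cumulative 115.3 mi)
P3→P4: 22.4 mi  (cumulative 137.7 mi)
P4→P5: 32.5 mi  (cumulative 170.2 mi)
P5→P6: 79.2 mi  (cumulative 249.4 mi)
Total route length ≈ 249 mi.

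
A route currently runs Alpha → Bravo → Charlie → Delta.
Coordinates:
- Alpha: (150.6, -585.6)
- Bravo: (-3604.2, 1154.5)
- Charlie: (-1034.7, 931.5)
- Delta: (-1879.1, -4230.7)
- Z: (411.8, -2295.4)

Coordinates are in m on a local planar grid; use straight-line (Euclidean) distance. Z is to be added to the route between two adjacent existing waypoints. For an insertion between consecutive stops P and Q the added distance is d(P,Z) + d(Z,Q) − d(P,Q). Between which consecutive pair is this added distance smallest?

between Charlie and Delta

Added distance for inserting Z between each consecutive pair:
Alpha–Bravo: 2885.6 m
Bravo–Charlie: 6251.5 m
Charlie–Delta: 1304.4 m
Smallest added distance is 1304.4 m, inserting between Charlie and Delta.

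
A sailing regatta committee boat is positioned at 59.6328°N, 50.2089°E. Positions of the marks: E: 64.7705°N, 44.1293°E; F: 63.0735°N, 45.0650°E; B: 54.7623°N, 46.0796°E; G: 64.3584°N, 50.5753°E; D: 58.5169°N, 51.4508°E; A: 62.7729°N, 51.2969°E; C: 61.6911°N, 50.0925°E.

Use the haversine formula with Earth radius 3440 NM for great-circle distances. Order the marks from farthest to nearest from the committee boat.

Distances from the committee boat:
E 64.7705°N, 44.1293°E: 352.0 NM
B 54.7623°N, 46.0796°E: 321.6 NM
G 64.3584°N, 50.5753°E: 283.9 NM
F 63.0735°N, 45.0650°E: 254.0 NM
A 62.7729°N, 51.2969°E: 191.1 NM
C 61.6911°N, 50.0925°E: 123.6 NM
D 58.5169°N, 51.4508°E: 77.2 NM

E, B, G, F, A, C, D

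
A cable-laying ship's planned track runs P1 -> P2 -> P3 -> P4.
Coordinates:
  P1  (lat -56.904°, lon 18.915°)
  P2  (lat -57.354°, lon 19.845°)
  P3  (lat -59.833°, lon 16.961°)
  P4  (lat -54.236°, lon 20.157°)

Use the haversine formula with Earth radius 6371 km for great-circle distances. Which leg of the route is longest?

Leg distances:
P1→P2: 75.2 km
P2→P3: 322.3 km
P3→P4: 651.5 km
The longest leg is P3–P4 at 651.5 km.

P3–P4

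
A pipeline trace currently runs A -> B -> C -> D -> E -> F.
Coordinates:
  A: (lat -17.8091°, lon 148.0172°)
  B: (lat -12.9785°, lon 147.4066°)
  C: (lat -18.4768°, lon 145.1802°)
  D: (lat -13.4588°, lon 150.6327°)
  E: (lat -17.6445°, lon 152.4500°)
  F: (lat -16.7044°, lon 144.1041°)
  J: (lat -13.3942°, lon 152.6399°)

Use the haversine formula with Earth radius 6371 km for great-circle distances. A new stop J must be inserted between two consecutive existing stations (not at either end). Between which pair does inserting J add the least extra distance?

Added distance for inserting J between each consecutive pair:
A–B: 724.4 km
B–C: 889.5 km
C–D: 387.7 km
D–E: 185.8 km
E–F: 567.9 km
Smallest added distance is 185.8 km, inserting between D and E.

between D and E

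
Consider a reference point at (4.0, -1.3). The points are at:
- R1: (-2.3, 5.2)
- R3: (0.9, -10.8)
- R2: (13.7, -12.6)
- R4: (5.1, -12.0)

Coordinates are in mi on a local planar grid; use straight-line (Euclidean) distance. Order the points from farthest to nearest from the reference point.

R2, R4, R3, R1

Computing each straight-line distance from (4.0, -1.3):
R2 (13.7, -12.6): 14.9 mi
R4 (5.1, -12.0): 10.8 mi
R3 (0.9, -10.8): 10.0 mi
R1 (-2.3, 5.2): 9.1 mi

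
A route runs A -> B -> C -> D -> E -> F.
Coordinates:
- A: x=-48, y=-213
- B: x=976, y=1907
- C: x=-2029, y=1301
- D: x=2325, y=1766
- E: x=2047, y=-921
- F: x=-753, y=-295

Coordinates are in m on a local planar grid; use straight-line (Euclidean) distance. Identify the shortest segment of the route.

A–B

Leg distances:
A→B: 2354.4 m
B→C: 3065.5 m
C→D: 4378.8 m
D→E: 2701.3 m
E→F: 2869.1 m
The shortest leg is A–B at 2354.4 m.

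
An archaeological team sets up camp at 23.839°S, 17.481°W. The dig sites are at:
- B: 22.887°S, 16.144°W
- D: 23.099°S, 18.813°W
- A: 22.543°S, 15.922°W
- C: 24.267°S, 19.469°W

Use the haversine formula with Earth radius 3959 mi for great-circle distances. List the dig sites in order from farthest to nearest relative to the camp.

A, C, B, D

Distances from the camp:
A 22.543°S, 15.922°W: 133.5 mi
C 24.267°S, 19.469°W: 128.9 mi
B 22.887°S, 16.144°W: 107.3 mi
D 23.099°S, 18.813°W: 98.7 mi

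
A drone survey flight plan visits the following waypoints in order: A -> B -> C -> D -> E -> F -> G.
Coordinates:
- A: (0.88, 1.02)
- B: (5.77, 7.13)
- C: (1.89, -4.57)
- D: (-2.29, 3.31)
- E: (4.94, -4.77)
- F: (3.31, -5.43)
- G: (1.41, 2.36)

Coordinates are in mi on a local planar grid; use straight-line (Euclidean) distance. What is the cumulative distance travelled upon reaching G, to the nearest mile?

Leg distances:
A→B: 7.8 mi  (cumulative 7.8 mi)
B→C: 12.3 mi  (cumulative 20.2 mi)
C→D: 8.9 mi  (cumulative 29.1 mi)
D→E: 10.8 mi  (cumulative 39.9 mi)
E→F: 1.8 mi  (cumulative 41.7 mi)
F→G: 8.0 mi  (cumulative 49.7 mi)
Cumulative distance at G ≈ 50 mi.

50 mi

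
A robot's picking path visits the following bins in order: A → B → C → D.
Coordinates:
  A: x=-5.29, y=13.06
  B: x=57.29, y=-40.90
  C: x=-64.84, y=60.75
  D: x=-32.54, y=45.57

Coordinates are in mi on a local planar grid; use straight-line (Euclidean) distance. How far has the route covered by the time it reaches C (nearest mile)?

Leg distances:
A→B: 82.6 mi  (cumulative 82.6 mi)
B→C: 158.9 mi  (cumulative 241.5 mi)
Cumulative distance at C ≈ 242 mi.

242 mi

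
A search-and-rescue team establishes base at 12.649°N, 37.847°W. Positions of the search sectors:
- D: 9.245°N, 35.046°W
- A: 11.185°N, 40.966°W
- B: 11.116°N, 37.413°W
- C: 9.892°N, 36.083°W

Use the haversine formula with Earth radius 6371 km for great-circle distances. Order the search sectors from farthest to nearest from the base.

Distances from the base:
D 9.245°N, 35.046°W: 486.6 km
A 11.185°N, 40.966°W: 376.4 km
C 9.892°N, 36.083°W: 361.9 km
B 11.116°N, 37.413°W: 176.9 km

D, A, C, B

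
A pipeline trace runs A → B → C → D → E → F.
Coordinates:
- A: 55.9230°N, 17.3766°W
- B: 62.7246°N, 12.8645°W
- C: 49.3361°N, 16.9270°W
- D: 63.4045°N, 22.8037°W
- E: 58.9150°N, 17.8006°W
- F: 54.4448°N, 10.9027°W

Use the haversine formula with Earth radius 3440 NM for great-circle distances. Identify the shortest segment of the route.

Leg distances:
A→B: 430.9 NM
B→C: 814.9 NM
C→D: 866.1 NM
D→E: 305.8 NM
E→F: 351.5 NM
The shortest leg is D–E at 305.8 NM.

D–E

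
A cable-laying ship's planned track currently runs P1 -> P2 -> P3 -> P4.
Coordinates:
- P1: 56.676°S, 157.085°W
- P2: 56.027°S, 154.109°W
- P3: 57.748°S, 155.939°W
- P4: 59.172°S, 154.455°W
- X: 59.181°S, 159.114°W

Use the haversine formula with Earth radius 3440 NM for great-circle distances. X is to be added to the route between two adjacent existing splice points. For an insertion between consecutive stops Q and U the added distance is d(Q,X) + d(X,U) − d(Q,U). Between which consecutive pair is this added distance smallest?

Added distance for inserting X between each consecutive pair:
P1–P2: 305.7 NM
P2–P3: 260.6 NM
P3–P4: 177.6 NM
Smallest added distance is 177.6 NM, inserting between P3 and P4.

between P3 and P4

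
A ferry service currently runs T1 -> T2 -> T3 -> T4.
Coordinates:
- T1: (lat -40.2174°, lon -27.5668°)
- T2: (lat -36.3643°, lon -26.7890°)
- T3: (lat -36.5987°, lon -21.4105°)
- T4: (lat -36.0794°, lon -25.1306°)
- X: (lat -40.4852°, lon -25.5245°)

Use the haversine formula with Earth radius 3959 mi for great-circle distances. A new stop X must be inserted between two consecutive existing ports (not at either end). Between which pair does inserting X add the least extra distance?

between T1 and T2

Added distance for inserting X between each consecutive pair:
T1–T2: 132.4 mi
T2–T3: 342.2 mi
T3–T4: 443.6 mi
Smallest added distance is 132.4 mi, inserting between T1 and T2.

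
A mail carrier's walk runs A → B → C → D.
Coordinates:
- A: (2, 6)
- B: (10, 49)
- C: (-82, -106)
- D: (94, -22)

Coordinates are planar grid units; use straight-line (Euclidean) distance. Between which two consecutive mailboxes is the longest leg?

C–D

Leg distances:
A→B: 43.7
B→C: 180.2
C→D: 195.0
The longest leg is C–D at 195.0.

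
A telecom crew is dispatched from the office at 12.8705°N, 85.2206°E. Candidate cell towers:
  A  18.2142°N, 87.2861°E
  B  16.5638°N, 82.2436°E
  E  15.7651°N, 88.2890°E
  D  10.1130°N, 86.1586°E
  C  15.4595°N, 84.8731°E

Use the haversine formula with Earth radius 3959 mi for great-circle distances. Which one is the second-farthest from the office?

Distances from the office (12.8705°N, 85.2206°E):
A: 394.0 mi
B: 323.6 mi
E: 286.7 mi
D: 200.8 mi
C: 180.4 mi
The second-farthest is B at 323.6 mi.

B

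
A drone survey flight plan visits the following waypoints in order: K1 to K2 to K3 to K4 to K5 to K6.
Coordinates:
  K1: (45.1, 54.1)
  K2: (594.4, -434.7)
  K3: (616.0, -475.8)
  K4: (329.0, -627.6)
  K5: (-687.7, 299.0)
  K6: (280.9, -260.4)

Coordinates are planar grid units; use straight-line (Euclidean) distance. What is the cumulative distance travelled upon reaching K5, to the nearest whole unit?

Leg distances:
K1→K2: 735.3  (cumulative 735.3)
K2→K3: 46.4  (cumulative 781.7)
K3→K4: 324.7  (cumulative 1106.4)
K4→K5: 1375.6  (cumulative 2482.0)
Cumulative distance at K5 ≈ 2482.

2482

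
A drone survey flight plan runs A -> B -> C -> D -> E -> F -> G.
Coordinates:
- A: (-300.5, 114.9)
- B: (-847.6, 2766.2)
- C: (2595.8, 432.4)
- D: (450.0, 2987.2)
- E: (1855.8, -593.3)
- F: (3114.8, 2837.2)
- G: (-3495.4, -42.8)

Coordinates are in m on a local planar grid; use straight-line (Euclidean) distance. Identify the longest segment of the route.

F–G

Leg distances:
A→B: 2707.2 m
B→C: 4159.8 m
C→D: 3336.4 m
D→E: 3846.6 m
E→F: 3654.2 m
F→G: 7210.3 m
The longest leg is F–G at 7210.3 m.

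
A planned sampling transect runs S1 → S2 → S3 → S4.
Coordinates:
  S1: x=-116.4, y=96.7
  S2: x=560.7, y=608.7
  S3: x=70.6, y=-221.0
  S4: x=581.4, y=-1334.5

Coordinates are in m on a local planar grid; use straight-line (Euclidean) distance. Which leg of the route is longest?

Leg distances:
S1→S2: 848.9 m
S2→S3: 963.6 m
S3→S4: 1225.1 m
The longest leg is S3–S4 at 1225.1 m.

S3–S4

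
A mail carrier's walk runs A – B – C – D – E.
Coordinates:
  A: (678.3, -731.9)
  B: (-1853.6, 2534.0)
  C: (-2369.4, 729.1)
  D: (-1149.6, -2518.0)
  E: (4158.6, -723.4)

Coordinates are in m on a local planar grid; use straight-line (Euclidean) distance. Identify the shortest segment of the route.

Leg distances:
A→B: 4132.4 m
B→C: 1877.2 m
C→D: 3468.7 m
D→E: 5603.4 m
The shortest leg is B–C at 1877.2 m.

B–C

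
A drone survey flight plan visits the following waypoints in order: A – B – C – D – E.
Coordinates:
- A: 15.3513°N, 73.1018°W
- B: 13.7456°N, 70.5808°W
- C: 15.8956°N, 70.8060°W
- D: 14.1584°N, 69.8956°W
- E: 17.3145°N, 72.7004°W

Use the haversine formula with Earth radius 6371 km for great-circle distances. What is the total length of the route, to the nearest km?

1243 km

Leg distances:
A→B: 324.8 km  (cumulative 324.8 km)
B→C: 240.3 km  (cumulative 565.1 km)
C→D: 216.5 km  (cumulative 781.6 km)
D→E: 461.8 km  (cumulative 1243.4 km)
Total route length ≈ 1243 km.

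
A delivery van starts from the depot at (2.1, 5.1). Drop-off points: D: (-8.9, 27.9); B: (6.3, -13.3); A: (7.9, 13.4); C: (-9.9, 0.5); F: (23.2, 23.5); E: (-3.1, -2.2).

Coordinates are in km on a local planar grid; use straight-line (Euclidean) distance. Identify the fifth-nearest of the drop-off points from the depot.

Distances from the depot ((2.1, 5.1)):
E: 9.0 km
A: 10.1 km
C: 12.9 km
B: 18.9 km
D: 25.3 km
F: 28.0 km
The fifth-nearest is D at 25.3 km.

D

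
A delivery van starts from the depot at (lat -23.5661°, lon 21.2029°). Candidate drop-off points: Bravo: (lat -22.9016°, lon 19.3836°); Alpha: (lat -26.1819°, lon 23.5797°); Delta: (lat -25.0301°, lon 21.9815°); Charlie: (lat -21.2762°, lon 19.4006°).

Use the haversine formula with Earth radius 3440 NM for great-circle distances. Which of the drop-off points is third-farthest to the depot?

Bravo

Distance to each, sorted:
Alpha: 203.5 NM
Charlie: 170.0 NM
Bravo: 108.0 NM
Delta: 97.7 NM
The third-farthest is Bravo at 108.0 NM.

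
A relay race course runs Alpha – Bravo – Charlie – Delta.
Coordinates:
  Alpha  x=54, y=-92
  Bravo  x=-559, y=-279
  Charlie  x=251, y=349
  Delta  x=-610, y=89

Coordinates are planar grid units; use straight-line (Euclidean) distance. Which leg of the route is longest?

Leg distances:
Alpha→Bravo: 640.9
Bravo→Charlie: 1024.9
Charlie→Delta: 899.4
The longest leg is Bravo–Charlie at 1024.9.

Bravo–Charlie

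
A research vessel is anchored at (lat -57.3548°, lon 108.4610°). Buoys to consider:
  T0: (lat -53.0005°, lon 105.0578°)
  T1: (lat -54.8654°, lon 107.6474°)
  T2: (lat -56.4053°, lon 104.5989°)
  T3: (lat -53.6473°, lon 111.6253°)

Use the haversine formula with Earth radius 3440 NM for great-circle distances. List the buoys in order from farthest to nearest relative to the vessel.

Distances from the vessel:
T0 (lat -53.0005°, lon 105.0578°): 286.2 NM
T3 (lat -53.6473°, lon 111.6253°): 247.2 NM
T1 (lat -54.8654°, lon 107.6474°): 151.9 NM
T2 (lat -56.4053°, lon 104.5989°): 138.9 NM

T0, T3, T1, T2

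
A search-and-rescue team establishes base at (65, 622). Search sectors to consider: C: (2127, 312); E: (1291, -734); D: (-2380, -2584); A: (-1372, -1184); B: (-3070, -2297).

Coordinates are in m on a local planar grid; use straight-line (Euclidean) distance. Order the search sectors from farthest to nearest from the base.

Distances from the base:
B (-3070, -2297): 4283.5 m
D (-2380, -2584): 4031.9 m
A (-1372, -1184): 2307.9 m
C (2127, 312): 2085.2 m
E (1291, -734): 1828.1 m

B, D, A, C, E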